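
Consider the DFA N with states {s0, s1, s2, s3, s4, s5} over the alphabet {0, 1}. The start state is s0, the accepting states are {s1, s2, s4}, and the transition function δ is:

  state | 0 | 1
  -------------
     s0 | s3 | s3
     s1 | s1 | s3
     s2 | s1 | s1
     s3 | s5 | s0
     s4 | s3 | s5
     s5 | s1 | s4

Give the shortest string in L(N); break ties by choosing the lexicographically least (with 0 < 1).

000

A breadth-first search from s0 reaches an accepting state first via the path s0 → s3 → s5 → s1 on input 000.
No string of length < 3 is accepted (BFS exhausts all shorter strings without reaching an accepting state), and 000 is the lexicographically least accepting string of length 3.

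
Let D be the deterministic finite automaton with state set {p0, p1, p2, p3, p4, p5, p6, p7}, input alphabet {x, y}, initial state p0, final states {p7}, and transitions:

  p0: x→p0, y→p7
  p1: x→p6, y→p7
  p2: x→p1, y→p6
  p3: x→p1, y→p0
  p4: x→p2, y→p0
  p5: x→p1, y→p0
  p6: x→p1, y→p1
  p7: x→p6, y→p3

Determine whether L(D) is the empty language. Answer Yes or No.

No

The string y is accepted: the run p0 → p7 ends in the accepting state p7.
Since at least one string is accepted, L(D) is not empty.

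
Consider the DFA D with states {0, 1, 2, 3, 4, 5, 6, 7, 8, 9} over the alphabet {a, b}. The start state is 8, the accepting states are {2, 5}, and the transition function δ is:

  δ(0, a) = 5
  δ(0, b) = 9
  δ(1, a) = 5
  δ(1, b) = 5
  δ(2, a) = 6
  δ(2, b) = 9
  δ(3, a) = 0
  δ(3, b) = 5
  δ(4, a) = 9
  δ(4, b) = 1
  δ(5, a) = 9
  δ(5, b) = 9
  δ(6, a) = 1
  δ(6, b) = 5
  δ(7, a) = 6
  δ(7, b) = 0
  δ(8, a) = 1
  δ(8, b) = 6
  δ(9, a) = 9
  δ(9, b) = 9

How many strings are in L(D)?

5

The useful subgraph on states {1, 5, 6, 8} is acyclic, so L(D) is finite; the longest accepting path visits 4 useful states, giving maximum string length 3.
Counting accepting paths from 8 by length: 3 of length 2, 2 of length 3. Total 5.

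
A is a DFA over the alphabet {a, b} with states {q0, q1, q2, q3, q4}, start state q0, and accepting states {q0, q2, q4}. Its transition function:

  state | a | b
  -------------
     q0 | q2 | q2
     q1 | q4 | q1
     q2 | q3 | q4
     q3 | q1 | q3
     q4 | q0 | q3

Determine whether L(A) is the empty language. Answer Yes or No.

The empty string ε is accepted: the run q0 ends in the accepting state q0.
Since at least one string is accepted, L(A) is not empty.

No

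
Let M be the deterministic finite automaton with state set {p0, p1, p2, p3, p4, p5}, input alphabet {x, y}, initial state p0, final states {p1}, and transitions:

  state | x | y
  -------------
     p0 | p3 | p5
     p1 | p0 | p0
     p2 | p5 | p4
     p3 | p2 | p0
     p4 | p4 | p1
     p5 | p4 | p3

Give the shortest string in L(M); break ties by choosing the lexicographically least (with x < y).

yxy

A breadth-first search from p0 reaches an accepting state first via the path p0 → p5 → p4 → p1 on input yxy.
No string of length < 3 is accepted (BFS exhausts all shorter strings without reaching an accepting state), and yxy is the lexicographically least accepting string of length 3.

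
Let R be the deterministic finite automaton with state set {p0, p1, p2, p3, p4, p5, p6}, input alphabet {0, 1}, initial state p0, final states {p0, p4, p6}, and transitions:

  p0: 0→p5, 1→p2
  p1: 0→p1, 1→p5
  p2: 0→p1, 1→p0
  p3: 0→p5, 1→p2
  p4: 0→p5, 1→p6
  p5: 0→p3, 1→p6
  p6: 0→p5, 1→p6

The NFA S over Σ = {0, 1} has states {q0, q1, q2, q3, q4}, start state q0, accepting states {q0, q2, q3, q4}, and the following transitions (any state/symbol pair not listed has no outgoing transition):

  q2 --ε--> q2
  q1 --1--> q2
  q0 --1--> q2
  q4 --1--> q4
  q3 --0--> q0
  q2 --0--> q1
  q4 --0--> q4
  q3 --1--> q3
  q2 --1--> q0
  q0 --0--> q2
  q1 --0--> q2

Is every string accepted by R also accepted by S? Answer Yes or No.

Exploring the product automaton R × S from the start pair (p0, q0), following both machines on each input symbol, reaches 13 state pairs: (p0, q0), (p5, q2), (p2, q2), (p3, q1), (p6, q0), (p1, q1), (p6, q2), (p1, q2), (p5, q1), (p5, q0), (p3, q2), (p2, q0), (p0, q2).
R accepts in {p0, p4, p6} and S accepts in {q0, q2, q3, q4}. The reachable pairs whose R-component is accepting are (p0, q0), (p6, q0), (p6, q2), (p0, q2); in each of them the S-component is accepting too, so the product for L(R) \ L(S) (R-component accepting, S-component rejecting) has no reachable accepting pair and the difference is empty.
Hence every string in L(R) is also in L(S).

Yes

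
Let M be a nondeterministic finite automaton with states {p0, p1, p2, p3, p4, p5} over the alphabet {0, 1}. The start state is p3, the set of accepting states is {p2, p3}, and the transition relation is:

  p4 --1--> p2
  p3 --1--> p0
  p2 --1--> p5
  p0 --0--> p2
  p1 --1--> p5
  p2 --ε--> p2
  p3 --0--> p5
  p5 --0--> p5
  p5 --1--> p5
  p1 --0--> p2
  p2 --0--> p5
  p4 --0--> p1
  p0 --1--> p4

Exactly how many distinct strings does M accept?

The useful subgraph on states {p0, p1, p2, p3, p4} is acyclic, so L(M) is finite; the longest accepting path visits 5 useful states, giving maximum string length 4.
Counting accepting paths from p3 by length: 1 of length 0, 1 of length 2, 1 of length 3, 1 of length 4. Total 4.

4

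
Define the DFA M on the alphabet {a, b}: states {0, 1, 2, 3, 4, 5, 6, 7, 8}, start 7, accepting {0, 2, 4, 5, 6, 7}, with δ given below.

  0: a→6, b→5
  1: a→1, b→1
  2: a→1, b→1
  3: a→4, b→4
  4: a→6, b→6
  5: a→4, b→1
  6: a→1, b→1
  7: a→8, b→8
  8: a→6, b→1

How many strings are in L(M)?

The useful subgraph on states {6, 7, 8} is acyclic, so L(M) is finite; the longest accepting path visits 3 useful states, giving maximum string length 2.
Counting accepting paths from 7 by length: 1 of length 0, 2 of length 2. Total 3.

3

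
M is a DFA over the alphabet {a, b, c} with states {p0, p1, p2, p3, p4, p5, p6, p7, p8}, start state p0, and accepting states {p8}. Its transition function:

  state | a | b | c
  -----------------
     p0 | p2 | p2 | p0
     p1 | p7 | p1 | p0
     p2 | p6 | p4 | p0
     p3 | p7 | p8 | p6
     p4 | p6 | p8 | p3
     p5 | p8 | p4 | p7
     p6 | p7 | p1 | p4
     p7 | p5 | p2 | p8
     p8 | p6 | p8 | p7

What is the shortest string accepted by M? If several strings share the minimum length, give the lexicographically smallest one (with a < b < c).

A breadth-first search from p0 reaches an accepting state first via the path p0 → p2 → p4 → p8 on input abb.
No string of length < 3 is accepted (BFS exhausts all shorter strings without reaching an accepting state), and abb is the lexicographically least accepting string of length 3.

abb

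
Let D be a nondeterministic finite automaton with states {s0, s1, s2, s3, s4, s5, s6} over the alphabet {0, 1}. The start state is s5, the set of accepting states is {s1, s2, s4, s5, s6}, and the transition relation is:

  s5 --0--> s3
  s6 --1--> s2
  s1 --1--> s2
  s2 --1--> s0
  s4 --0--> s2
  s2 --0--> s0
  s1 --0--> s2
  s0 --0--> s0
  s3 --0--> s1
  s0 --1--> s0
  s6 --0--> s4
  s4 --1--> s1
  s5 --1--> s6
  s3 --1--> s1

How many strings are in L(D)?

14

The useful subgraph on states {s1, s2, s3, s4, s5, s6} is acyclic, so L(D) is finite; the longest accepting path visits 5 useful states, giving maximum string length 4.
Counting accepting paths from s5 by length: 1 of length 0, 1 of length 1, 4 of length 2, 6 of length 3, 2 of length 4. Total 14.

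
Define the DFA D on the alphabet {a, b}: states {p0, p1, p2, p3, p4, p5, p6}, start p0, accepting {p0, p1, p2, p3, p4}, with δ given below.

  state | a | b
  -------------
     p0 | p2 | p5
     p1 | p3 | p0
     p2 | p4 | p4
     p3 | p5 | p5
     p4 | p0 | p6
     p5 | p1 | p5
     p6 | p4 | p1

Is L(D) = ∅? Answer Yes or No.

The empty string ε is accepted: the run p0 ends in the accepting state p0.
Since at least one string is accepted, L(D) is not empty.

No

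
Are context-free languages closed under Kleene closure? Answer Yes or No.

If S₁ is the start symbol of a grammar for L, the grammar with new start symbol S and productions S → S₁S | ε generates L*.
So the context-free languages are closed under Kleene star.

Yes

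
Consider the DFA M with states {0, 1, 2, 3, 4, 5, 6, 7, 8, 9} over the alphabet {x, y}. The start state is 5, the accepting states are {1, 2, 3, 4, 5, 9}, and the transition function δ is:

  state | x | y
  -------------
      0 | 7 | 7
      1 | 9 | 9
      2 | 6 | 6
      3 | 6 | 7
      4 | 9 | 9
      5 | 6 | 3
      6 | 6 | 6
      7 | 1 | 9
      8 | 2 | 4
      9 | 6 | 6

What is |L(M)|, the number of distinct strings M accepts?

6

The useful subgraph on states {1, 3, 5, 7, 9} is acyclic, so L(M) is finite; the longest accepting path visits 5 useful states, giving maximum string length 4.
Counting accepting paths from 5 by length: 1 of length 0, 1 of length 1, 2 of length 3, 2 of length 4. Total 6.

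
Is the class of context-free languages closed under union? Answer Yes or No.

Yes

Take grammars for L₁ and L₂ with disjoint nonterminals and start symbols S₁, S₂; the grammar with a new start symbol and productions S → S₁ | S₂ generates L₁ ∪ L₂.
So the context-free languages are closed under union.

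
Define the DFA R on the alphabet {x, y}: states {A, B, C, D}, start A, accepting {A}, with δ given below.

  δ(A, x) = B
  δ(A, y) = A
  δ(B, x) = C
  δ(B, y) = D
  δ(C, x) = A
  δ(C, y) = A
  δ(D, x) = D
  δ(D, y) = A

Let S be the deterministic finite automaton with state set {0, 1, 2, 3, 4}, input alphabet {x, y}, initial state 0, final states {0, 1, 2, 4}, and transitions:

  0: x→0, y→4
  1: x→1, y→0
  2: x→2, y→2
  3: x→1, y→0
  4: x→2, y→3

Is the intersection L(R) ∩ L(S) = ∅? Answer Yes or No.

No

The empty string ε is accepted by both R and S.
Hence L(R) ∩ L(S) ≠ ∅.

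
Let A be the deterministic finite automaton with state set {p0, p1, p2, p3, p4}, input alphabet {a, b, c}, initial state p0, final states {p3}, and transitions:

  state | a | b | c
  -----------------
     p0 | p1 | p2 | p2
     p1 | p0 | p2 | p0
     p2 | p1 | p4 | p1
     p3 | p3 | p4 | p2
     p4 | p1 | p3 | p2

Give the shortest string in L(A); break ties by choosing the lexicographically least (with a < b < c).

bbb

A breadth-first search from p0 reaches an accepting state first via the path p0 → p2 → p4 → p3 on input bbb.
No string of length < 3 is accepted (BFS exhausts all shorter strings without reaching an accepting state), and bbb is the lexicographically least accepting string of length 3.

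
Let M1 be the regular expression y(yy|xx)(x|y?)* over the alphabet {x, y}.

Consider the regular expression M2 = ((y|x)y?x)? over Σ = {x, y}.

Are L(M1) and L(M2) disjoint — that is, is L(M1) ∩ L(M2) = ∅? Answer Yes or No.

Yes

Converting the expression M1 to a DFA (subset construction, then merging equivalent states) gives the minimal DFA with states {r0, r1, r2, r3, r4, r5}, start state r0, accepting states {r5} and transitions r0: x→r1, y→r2; r1: x→r1, y→r1; r2: x→r3, y→r4; r3: x→r5, y→r1; r4: x→r1, y→r5; r5: x→r5, y→r5.
Converting the expression M2 to a DFA (subset construction, then merging equivalent states) gives the minimal DFA with states {t0, t1, t2, t3, t4}, start state t0, accepting states {t0, t2} and transitions t0: x→t1, y→t1; t1: x→t2, y→t3; t2: x→t4, y→t4; t3: x→t2, y→t4; t4: x→t4, y→t4.
Exploring the product automaton M1 × M2 from the start pair (r0, t0), following both machines on each input symbol, reaches 9 state pairs: (r0, t0), (r1, t1), (r2, t1), (r1, t2), (r1, t3), (r3, t2), (r4, t3), (r1, t4), (r5, t4).
M1 accepts in {r5} and M2 accepts in {t0, t2}; no reachable pair has both components accepting, so no string drives both machines to acceptance simultaneously and L(M1) ∩ L(M2) = ∅.
So no string is accepted by both, and the intersection is empty.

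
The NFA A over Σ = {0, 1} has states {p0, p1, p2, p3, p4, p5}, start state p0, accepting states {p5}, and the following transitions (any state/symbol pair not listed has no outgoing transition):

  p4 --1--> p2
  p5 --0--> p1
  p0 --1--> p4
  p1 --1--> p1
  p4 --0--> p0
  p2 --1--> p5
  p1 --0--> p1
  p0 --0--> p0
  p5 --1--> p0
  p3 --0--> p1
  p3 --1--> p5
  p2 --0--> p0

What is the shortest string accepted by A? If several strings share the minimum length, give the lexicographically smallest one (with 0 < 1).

A breadth-first search from p0 reaches an accepting state first via the path p0 → p4 → p2 → p5 on input 111.
No string of length < 3 is accepted (BFS exhausts all shorter strings without reaching an accepting state), and 111 is the lexicographically least accepting string of length 3.

111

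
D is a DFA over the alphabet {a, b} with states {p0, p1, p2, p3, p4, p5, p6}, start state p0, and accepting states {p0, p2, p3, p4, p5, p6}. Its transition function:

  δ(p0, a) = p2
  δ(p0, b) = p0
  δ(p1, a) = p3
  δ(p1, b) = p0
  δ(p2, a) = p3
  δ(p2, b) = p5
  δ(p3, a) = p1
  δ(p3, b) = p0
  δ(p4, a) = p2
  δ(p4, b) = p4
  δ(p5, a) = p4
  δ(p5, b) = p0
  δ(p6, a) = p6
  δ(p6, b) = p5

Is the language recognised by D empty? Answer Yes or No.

The empty string ε is accepted: the run p0 ends in the accepting state p0.
Since at least one string is accepted, L(D) is not empty.

No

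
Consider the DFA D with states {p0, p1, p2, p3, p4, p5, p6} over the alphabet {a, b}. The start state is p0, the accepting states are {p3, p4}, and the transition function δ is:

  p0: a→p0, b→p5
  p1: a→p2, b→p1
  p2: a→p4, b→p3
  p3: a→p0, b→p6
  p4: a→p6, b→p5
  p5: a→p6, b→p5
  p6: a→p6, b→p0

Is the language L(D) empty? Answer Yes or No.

Yes

The states reachable from the start state are {p0, p5, p6}.
None of the accepting states {p3, p4} is reachable, so no string is accepted and L(D) = ∅.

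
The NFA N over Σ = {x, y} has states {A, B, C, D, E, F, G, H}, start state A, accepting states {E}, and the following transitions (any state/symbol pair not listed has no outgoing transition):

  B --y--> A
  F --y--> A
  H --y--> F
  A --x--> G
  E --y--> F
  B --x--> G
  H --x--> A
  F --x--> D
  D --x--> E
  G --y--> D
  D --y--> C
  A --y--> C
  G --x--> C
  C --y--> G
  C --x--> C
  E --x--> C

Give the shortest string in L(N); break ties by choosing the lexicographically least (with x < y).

xyx

A breadth-first search from A reaches an accepting state first via the path A → G → D → E on input xyx.
No string of length < 3 is accepted (BFS exhausts all shorter strings without reaching an accepting state), and xyx is the lexicographically least accepting string of length 3.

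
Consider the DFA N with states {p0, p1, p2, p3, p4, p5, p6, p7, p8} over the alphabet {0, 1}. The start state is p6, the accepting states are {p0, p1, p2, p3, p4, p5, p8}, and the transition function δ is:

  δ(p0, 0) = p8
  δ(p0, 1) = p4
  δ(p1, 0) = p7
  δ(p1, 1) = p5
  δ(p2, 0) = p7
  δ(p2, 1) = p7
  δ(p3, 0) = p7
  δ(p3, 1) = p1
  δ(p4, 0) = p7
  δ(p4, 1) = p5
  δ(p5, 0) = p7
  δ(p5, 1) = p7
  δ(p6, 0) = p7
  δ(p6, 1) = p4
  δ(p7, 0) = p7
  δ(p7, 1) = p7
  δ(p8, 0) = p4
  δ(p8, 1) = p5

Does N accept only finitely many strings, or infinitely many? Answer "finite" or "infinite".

The useful states (reachable from p6 and able to reach an accepting state) are {p4, p5, p6}.
Restricted to these states the transition graph has no cycle, so every accepting path has bounded length and L is finite.

finite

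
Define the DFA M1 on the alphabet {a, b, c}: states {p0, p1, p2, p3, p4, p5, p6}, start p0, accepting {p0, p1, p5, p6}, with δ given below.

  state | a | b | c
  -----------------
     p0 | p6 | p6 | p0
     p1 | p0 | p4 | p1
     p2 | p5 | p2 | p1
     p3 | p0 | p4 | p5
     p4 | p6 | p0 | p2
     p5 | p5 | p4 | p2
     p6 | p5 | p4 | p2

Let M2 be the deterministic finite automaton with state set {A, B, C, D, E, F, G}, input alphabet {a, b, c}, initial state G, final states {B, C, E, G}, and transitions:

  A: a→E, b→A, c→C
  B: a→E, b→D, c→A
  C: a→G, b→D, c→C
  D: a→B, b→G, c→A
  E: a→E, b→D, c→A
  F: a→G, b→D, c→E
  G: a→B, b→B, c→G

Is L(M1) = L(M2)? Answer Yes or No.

Yes

Exploring the product automaton M1 × M2 from the start pair (p0, G), following both machines on each input symbol, reaches 6 state pairs: (p0, G), (p6, B), (p5, E), (p4, D), (p2, A), (p1, C).
M1 accepts in {p0, p1, p5, p6} and M2 accepts in {B, C, E, G}. In every reachable pair the two components are either both accepting — (p0, G), (p6, B), (p5, E), (p1, C) — or both non-accepting, so no string is accepted by exactly one of the machines: L(M1) \ L(M2) and L(M2) \ L(M1) are both empty.
Hence every string is accepted by M1 iff it is accepted by M2, and the two languages coincide.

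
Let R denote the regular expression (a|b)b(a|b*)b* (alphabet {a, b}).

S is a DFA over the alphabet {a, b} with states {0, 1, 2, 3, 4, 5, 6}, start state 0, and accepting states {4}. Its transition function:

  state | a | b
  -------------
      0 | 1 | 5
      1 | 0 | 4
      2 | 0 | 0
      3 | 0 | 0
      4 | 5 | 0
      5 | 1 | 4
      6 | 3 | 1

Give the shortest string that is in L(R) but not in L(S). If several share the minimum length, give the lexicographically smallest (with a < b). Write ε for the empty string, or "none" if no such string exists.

The string aba is accepted by R but not by S.
No shorter string lies in the difference, and aba is the lexicographically first length-3 string in L(R) \ L(S).

aba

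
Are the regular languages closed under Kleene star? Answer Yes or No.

Yes

If R is a regular expression for L then R* denotes L*; on automata, add a new accepting start state with an ε-move into the old start state and ε-moves from every old accepting state back to it.
So the regular languages are closed under Kleene star.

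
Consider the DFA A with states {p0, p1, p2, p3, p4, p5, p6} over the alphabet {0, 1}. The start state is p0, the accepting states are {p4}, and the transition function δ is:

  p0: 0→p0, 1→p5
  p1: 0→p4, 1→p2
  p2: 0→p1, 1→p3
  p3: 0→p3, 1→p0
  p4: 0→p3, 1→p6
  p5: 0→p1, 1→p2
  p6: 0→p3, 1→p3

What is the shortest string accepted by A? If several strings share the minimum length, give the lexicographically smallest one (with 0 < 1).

A breadth-first search from p0 reaches an accepting state first via the path p0 → p5 → p1 → p4 on input 100.
No string of length < 3 is accepted (BFS exhausts all shorter strings without reaching an accepting state), and 100 is the lexicographically least accepting string of length 3.

100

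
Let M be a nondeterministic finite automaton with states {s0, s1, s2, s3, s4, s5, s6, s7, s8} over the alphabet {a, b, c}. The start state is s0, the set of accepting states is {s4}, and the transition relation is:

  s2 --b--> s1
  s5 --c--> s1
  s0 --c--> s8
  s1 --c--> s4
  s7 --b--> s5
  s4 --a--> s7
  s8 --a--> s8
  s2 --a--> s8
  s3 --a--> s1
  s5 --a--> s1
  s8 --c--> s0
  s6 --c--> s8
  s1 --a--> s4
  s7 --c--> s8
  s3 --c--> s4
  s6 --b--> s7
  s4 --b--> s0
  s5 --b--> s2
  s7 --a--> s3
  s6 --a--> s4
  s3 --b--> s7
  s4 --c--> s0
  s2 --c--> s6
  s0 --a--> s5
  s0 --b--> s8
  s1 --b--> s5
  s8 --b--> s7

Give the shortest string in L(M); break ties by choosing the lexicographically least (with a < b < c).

aaa

A breadth-first search from s0 reaches an accepting state first via the path s0 → s5 → s1 → s4 on input aaa.
No string of length < 3 is accepted (BFS exhausts all shorter strings without reaching an accepting state), and aaa is the lexicographically least accepting string of length 3.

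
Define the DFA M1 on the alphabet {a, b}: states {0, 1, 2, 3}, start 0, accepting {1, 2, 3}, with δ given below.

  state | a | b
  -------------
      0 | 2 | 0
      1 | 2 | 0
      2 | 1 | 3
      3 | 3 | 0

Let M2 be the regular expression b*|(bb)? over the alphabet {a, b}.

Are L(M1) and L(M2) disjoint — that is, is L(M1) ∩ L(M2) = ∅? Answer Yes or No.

Converting the expression M2 to a DFA (subset construction, then merging equivalent states) gives the minimal DFA with states {r0, r1}, start state r0, accepting states {r0} and transitions r0: a→r1, b→r0; r1: a→r1, b→r1.
Exploring the product automaton M1 × M2 from the start pair (0, r0), following both machines on each input symbol, reaches 5 state pairs: (0, r0), (2, r1), (1, r1), (3, r1), (0, r1).
M1 accepts in {1, 2, 3} and M2 accepts in {r0}; no reachable pair has both components accepting, so no string drives both machines to acceptance simultaneously and L(M1) ∩ L(M2) = ∅.
So no string is accepted by both, and the intersection is empty.

Yes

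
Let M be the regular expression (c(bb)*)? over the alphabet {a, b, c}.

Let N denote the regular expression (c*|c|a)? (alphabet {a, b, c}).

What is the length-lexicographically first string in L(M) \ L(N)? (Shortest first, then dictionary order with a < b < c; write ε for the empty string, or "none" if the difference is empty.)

cbb

The string cbb is accepted by M but not by N.
No shorter string lies in the difference, and cbb is the lexicographically first length-3 string in L(M) \ L(N).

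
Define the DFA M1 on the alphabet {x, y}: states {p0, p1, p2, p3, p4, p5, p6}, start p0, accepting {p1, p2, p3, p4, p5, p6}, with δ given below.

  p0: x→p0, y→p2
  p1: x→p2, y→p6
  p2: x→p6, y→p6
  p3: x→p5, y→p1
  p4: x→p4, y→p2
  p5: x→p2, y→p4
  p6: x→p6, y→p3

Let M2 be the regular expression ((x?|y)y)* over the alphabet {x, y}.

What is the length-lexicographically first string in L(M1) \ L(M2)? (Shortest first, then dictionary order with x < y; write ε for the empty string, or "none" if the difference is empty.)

yx

The string yx is accepted by M1 but not by M2.
No shorter string lies in the difference, and yx is the lexicographically first length-2 string in L(M1) \ L(M2).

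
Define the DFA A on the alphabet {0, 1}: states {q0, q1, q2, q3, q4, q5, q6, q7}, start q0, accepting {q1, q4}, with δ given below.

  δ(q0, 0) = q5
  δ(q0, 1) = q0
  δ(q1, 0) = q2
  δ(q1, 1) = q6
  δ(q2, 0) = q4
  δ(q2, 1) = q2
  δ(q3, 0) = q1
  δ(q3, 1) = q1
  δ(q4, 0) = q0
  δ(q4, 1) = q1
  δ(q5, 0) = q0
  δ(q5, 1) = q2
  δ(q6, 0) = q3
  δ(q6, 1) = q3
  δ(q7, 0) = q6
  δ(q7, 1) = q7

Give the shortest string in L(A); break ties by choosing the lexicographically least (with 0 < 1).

A breadth-first search from q0 reaches an accepting state first via the path q0 → q5 → q2 → q4 on input 010.
No string of length < 3 is accepted (BFS exhausts all shorter strings without reaching an accepting state), and 010 is the lexicographically least accepting string of length 3.

010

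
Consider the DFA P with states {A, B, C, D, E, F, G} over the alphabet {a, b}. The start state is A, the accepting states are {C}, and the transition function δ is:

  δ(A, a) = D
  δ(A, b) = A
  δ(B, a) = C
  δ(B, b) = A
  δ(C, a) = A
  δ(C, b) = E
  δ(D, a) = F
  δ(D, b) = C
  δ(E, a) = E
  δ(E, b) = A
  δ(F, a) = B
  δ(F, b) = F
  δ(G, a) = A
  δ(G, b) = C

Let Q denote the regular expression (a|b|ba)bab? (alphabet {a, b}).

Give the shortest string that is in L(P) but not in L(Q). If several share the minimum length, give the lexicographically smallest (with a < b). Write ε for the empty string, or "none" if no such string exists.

ab

The string ab is accepted by P but not by Q.
No shorter string lies in the difference, and ab is the lexicographically first length-2 string in L(P) \ L(Q).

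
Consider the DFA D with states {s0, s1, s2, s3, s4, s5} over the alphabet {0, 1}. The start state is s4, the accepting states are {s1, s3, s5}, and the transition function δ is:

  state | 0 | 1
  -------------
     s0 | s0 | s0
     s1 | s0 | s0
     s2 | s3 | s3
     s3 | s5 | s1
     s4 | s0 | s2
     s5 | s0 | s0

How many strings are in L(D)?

6

The useful subgraph on states {s1, s2, s3, s4, s5} is acyclic, so L(D) is finite; the longest accepting path visits 4 useful states, giving maximum string length 3.
Counting accepting paths from s4 by length: 2 of length 2, 4 of length 3. Total 6.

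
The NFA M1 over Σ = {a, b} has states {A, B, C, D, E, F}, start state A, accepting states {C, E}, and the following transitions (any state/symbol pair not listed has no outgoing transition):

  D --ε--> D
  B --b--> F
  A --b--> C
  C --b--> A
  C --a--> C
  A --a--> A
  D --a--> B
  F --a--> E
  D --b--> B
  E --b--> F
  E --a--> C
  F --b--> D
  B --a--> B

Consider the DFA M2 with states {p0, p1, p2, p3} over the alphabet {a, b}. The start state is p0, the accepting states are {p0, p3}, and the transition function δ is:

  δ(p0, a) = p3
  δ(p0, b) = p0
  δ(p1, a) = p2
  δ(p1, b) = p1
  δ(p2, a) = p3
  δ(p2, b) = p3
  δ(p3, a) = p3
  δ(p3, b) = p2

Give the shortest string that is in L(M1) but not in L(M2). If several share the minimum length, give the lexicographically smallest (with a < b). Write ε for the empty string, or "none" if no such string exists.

ab

The string ab is accepted by M1 but not by M2.
No shorter string lies in the difference, and ab is the lexicographically first length-2 string in L(M1) \ L(M2).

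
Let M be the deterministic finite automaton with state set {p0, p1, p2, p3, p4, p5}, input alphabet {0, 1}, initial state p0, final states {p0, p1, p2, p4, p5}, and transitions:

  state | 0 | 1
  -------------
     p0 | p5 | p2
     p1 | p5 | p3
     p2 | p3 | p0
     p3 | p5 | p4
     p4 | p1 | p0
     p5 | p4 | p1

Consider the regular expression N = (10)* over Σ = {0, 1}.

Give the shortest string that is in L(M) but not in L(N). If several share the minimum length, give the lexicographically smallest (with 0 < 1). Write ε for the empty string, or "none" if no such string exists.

The string 0 is accepted by M but not by N.
No shorter string lies in the difference, and 0 is the lexicographically first length-1 string in L(M) \ L(N).

0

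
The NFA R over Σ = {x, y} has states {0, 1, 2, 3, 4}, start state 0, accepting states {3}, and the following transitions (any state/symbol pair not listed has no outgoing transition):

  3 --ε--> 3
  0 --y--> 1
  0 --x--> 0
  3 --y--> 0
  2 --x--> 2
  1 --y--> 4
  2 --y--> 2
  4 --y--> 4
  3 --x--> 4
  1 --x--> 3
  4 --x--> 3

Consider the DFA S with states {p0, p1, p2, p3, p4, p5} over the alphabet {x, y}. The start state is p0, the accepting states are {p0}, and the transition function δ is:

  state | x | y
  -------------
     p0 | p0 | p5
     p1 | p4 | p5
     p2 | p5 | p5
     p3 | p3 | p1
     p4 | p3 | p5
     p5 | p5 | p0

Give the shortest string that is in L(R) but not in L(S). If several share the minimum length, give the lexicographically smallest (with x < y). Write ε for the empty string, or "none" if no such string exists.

yx

The string yx is accepted by R but not by S.
No shorter string lies in the difference, and yx is the lexicographically first length-2 string in L(R) \ L(S).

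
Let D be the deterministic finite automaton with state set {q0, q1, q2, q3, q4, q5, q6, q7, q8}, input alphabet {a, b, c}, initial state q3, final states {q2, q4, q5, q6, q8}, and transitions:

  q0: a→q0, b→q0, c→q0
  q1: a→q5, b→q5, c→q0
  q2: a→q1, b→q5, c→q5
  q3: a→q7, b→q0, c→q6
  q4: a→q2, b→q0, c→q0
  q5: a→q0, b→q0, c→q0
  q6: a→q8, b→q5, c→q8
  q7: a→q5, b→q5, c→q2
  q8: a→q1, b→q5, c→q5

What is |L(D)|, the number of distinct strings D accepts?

19

The useful subgraph on states {q1, q2, q3, q5, q6, q7, q8} is acyclic, so L(D) is finite; the longest accepting path visits 5 useful states, giving maximum string length 4.
Counting accepting paths from q3 by length: 1 of length 1, 6 of length 2, 6 of length 3, 6 of length 4. Total 19.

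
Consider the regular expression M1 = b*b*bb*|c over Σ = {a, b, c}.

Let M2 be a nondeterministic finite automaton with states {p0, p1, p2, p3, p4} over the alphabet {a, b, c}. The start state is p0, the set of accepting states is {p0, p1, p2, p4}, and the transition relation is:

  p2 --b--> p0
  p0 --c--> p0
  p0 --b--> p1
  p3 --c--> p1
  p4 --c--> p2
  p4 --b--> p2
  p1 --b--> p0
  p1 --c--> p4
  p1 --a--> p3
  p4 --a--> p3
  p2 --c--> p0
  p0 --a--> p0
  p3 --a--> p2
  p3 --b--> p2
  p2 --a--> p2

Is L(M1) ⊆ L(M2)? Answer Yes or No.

Yes

Converting the expression M1 to a DFA (subset construction, then merging equivalent states) gives the minimal DFA with states {r0, r1, r2, r3}, start state r0, accepting states {r2, r3} and transitions r0: a→r1, b→r2, c→r3; r1: a→r1, b→r1, c→r1; r2: a→r1, b→r2, c→r1; r3: a→r1, b→r1, c→r1.
Exploring the product automaton M1 × M2 from the start pair (r0, p0), following both machines on each input symbol, reaches 9 state pairs: (r0, p0), (r1, p0), (r2, p1), (r3, p0), (r1, p1), (r1, p3), (r2, p0), (r1, p4), (r1, p2).
M1 accepts in {r2, r3} and M2 accepts in {p0, p1, p2, p4}. The reachable pairs whose M1-component is accepting are (r2, p1), (r3, p0), (r2, p0); in each of them the M2-component is accepting too, so the product for L(M1) \ L(M2) (M1-component accepting, M2-component rejecting) has no reachable accepting pair and the difference is empty.
Hence every string in L(M1) is also in L(M2).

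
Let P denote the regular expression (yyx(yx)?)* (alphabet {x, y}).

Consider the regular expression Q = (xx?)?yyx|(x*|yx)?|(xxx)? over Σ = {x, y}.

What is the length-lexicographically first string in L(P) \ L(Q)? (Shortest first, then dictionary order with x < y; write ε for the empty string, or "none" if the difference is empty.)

The string yyxyx is accepted by P but not by Q.
No shorter string lies in the difference, and yyxyx is the lexicographically first length-5 string in L(P) \ L(Q).

yyxyx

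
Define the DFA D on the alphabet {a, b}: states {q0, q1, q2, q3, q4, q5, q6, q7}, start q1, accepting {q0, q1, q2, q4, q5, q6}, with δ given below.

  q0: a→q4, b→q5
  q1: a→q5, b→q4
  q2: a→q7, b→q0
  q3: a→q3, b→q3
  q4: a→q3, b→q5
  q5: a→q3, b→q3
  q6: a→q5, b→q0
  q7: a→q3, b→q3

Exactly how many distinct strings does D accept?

The useful subgraph on states {q1, q4, q5} is acyclic, so L(D) is finite; the longest accepting path visits 3 useful states, giving maximum string length 2.
Counting accepting paths from q1 by length: 1 of length 0, 2 of length 1, 1 of length 2. Total 4.

4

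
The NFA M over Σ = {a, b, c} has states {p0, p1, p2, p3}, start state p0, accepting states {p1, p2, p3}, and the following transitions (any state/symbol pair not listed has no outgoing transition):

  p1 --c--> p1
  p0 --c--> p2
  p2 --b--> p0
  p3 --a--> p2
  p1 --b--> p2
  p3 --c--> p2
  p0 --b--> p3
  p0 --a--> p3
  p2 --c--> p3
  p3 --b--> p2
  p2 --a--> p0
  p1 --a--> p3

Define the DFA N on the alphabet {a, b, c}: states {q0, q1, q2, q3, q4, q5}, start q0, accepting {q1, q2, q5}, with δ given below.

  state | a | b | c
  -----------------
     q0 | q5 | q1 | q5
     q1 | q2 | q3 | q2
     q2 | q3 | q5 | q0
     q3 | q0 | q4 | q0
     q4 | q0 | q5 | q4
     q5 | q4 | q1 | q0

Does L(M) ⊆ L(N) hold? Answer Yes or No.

The string aa is in L(M) but not in L(N).
So L(M) ⊄ L(N).

No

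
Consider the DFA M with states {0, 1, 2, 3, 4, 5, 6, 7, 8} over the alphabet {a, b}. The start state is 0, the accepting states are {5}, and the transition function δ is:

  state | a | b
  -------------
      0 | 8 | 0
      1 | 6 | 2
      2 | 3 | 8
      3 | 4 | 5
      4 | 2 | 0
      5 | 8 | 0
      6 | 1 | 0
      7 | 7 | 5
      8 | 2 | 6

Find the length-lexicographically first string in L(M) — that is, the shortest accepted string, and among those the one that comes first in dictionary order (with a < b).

A breadth-first search from 0 reaches an accepting state first via the path 0 → 8 → 2 → 3 → 5 on input aaab.
No string of length < 4 is accepted (BFS exhausts all shorter strings without reaching an accepting state), and aaab is the lexicographically least accepting string of length 4.

aaab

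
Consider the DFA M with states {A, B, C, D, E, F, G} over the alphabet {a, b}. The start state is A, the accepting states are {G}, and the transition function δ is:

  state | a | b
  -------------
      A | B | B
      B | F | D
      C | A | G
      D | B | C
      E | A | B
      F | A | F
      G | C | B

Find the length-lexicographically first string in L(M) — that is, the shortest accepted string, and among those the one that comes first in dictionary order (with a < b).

A breadth-first search from A reaches an accepting state first via the path A → B → D → C → G on input abbb.
No string of length < 4 is accepted (BFS exhausts all shorter strings without reaching an accepting state), and abbb is the lexicographically least accepting string of length 4.

abbb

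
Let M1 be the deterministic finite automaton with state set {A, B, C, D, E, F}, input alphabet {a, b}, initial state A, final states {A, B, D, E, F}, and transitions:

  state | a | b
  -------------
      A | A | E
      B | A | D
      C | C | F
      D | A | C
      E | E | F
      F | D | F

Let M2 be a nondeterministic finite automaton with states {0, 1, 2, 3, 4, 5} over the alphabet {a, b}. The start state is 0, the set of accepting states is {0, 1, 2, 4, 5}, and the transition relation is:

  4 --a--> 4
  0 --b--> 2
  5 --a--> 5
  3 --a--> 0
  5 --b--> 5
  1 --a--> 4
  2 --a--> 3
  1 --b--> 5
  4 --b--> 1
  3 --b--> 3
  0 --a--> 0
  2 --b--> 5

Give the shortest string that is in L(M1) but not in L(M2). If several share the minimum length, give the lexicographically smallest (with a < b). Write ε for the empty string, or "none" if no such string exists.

The string ba is accepted by M1 but not by M2.
No shorter string lies in the difference, and ba is the lexicographically first length-2 string in L(M1) \ L(M2).

ba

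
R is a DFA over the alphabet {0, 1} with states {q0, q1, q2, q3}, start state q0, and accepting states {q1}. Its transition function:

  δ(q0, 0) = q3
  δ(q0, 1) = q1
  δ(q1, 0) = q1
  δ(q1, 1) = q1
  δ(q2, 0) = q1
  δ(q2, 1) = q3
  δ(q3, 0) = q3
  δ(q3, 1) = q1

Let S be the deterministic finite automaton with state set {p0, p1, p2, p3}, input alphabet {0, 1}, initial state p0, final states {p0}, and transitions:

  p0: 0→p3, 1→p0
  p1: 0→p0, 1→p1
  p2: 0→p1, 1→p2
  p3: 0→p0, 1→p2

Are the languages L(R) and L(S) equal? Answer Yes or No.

The string 01 is accepted by R but rejected by S.
So L(R) ≠ L(S).

No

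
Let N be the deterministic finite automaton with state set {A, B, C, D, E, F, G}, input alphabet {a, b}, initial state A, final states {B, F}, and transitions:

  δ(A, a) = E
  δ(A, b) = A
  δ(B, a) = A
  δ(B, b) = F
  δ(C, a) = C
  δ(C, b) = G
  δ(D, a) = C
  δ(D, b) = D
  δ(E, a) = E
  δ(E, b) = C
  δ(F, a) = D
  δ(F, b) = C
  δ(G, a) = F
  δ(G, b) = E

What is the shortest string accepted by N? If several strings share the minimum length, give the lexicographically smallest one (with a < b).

abba

A breadth-first search from A reaches an accepting state first via the path A → E → C → G → F on input abba.
No string of length < 4 is accepted (BFS exhausts all shorter strings without reaching an accepting state), and abba is the lexicographically least accepting string of length 4.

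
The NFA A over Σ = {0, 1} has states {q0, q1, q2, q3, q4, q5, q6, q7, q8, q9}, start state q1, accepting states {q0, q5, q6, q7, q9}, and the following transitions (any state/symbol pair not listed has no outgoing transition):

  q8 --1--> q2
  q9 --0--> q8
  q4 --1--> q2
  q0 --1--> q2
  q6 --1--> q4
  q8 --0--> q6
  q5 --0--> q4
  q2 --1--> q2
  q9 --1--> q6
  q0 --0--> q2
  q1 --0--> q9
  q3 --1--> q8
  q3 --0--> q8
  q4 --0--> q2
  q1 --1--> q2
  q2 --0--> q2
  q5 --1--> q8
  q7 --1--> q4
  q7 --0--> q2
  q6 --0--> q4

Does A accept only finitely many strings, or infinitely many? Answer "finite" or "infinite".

finite

The useful states (reachable from q1 and able to reach an accepting state) are {q1, q6, q8, q9}.
Restricted to these states the transition graph has no cycle, so every accepting path has bounded length and L is finite.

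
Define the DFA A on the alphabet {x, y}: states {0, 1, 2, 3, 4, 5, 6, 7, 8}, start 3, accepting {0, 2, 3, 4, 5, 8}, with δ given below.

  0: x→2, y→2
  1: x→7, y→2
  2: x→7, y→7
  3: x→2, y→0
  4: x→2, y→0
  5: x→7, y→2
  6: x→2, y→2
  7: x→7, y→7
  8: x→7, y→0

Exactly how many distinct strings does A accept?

5

The useful subgraph on states {0, 2, 3} is acyclic, so L(A) is finite; the longest accepting path visits 3 useful states, giving maximum string length 2.
Counting accepting paths from 3 by length: 1 of length 0, 2 of length 1, 2 of length 2. Total 5.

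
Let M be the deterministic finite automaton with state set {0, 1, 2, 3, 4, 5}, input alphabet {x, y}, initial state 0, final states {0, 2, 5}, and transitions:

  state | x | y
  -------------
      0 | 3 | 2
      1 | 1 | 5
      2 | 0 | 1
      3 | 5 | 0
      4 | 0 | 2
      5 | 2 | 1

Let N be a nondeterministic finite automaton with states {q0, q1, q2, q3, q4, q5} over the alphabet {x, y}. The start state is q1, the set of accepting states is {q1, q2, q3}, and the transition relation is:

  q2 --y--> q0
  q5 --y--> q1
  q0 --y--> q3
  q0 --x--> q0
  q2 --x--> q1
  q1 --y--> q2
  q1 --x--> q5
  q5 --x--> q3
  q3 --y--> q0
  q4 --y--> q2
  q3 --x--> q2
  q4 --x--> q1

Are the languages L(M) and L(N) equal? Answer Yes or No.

Yes

Exploring the product automaton M × N from the start pair (0, q1), following both machines on each input symbol, reaches 5 state pairs: (0, q1), (3, q5), (2, q2), (5, q3), (1, q0).
M accepts in {0, 2, 5} and N accepts in {q1, q2, q3}. In every reachable pair the two components are either both accepting — (0, q1), (2, q2), (5, q3) — or both non-accepting, so no string is accepted by exactly one of the machines: L(M) \ L(N) and L(N) \ L(M) are both empty.
Hence every string is accepted by M iff it is accepted by N, and the two languages coincide.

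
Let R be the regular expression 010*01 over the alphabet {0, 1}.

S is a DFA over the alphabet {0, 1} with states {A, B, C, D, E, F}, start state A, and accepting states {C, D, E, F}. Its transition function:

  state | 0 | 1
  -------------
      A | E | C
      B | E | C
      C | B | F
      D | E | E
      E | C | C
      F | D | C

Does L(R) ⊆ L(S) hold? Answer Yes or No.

Yes

Converting the expression R to a DFA (subset construction, then merging equivalent states) gives the minimal DFA with states {r0, r1, r2, r3, r4, r5}, start state r0, accepting states {r5} and transitions r0: 0→r1, 1→r2; r1: 0→r2, 1→r3; r2: 0→r2, 1→r2; r3: 0→r4, 1→r2; r4: 0→r4, 1→r5; r5: 0→r2, 1→r2.
Exploring the product automaton R × S from the start pair (r0, A), following both machines on each input symbol, reaches 13 state pairs: (r0, A), (r1, E), (r2, C), (r3, C), (r2, B), (r2, F), (r4, B), (r2, E), (r2, D), (r4, E), (r5, C), (r4, C), (r5, F).
R accepts in {r5} and S accepts in {C, D, E, F}. The reachable pairs whose R-component is accepting are (r5, C), (r5, F); in each of them the S-component is accepting too, so the product for L(R) \ L(S) (R-component accepting, S-component rejecting) has no reachable accepting pair and the difference is empty.
Hence every string in L(R) is also in L(S).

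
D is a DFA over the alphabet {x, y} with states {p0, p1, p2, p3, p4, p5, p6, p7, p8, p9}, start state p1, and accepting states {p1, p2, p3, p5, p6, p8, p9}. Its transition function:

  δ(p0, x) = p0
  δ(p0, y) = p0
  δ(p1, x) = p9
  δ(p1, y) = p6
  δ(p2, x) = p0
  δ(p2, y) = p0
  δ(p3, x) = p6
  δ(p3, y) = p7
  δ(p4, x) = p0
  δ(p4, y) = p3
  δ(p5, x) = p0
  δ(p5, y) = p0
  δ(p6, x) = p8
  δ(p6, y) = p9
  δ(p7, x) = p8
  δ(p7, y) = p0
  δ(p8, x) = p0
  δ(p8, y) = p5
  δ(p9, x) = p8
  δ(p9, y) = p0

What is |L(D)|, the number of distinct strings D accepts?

The useful subgraph on states {p1, p5, p6, p8, p9} is acyclic, so L(D) is finite; the longest accepting path visits 5 useful states, giving maximum string length 4.
Counting accepting paths from p1 by length: 1 of length 0, 2 of length 1, 3 of length 2, 3 of length 3, 1 of length 4. Total 10.

10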